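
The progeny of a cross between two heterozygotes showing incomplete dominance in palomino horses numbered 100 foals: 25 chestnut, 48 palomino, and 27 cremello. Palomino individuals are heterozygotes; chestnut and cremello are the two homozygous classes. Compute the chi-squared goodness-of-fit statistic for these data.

With incomplete dominance, a heterozygote × heterozygote cross gives a 1:2:1 phenotypic ratio.
Total ratio parts = 4. Expected numbers out of 100:
  chestnut: 100 × 1/4 = 25
  palomino: 100 × 2/4 = 50
  cremello: 100 × 1/4 = 25
χ² = Σ (O − E)² / E
  chestnut: (25 − 25)² / 25 = 0.0000
  palomino: (48 − 50)² / 50 = 0.0800
  cremello: (27 − 25)² / 25 = 0.1600
χ² = 0.0000 + 0.0800 + 0.1600 = 0.240

0.240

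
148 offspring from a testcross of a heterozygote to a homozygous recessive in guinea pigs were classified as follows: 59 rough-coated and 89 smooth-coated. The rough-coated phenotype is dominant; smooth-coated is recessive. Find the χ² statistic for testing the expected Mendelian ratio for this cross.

A testcross of a heterozygote (Aa × aa) gives a 1:1 phenotypic ratio.
Expected counts for N = 148 under a 1:1 ratio (total parts = 2):
  rough-coated: 148 × 1/2 = 74
  smooth-coated: 148 × 1/2 = 74
χ² = Σ (O − E)² / E
  rough-coated: (59 − 74)² / 74 = 3.0405
  smooth-coated: (89 − 74)² / 74 = 3.0405
χ² = 3.0405 + 3.0405 = 6.081

6.081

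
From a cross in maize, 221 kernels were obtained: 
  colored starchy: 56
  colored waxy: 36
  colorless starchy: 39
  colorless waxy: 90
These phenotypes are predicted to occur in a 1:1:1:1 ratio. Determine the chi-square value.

33.353

Under the 1:1:1:1 hypothesis (Σ ratio = 4, N = 221):
  colored starchy: 221 × 1/4 = 55.25
  colored waxy: 221 × 1/4 = 55.25
  colorless starchy: 221 × 1/4 = 55.25
  colorless waxy: 221 × 1/4 = 55.25
χ² = Σ (O − E)² / E
  colored starchy: (56 − 55.25)² / 55.25 = 0.0102
  colored waxy: (36 − 55.25)² / 55.25 = 6.7070
  colorless starchy: (39 − 55.25)² / 55.25 = 4.7794
  colorless waxy: (90 − 55.25)² / 55.25 = 21.8563
χ² = 0.0102 + 6.7070 + 4.7794 + 21.8563 = 33.3529 ≈ 33.353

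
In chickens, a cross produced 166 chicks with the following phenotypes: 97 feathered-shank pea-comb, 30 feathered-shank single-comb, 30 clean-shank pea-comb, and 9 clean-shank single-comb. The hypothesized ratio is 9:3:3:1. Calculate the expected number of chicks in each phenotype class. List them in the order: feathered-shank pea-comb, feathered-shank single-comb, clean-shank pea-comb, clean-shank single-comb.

93.375, 31.125, 31.125, 10.375

Under the 9:3:3:1 hypothesis (Σ ratio = 16, N = 166):
  feathered-shank pea-comb: 166 × 9/16 = 93.375
  feathered-shank single-comb: 166 × 3/16 = 31.125
  clean-shank pea-comb: 166 × 3/16 = 31.125
  clean-shank single-comb: 166 × 1/16 = 10.375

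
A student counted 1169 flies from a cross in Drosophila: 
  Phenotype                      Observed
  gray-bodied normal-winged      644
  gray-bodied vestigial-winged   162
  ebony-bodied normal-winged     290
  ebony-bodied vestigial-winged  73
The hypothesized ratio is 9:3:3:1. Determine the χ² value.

Under the 9:3:3:1 hypothesis (Σ ratio = 16, N = 1169):
  gray-bodied normal-winged: 1169 × 9/16 = 657.5625
  gray-bodied vestigial-winged: 1169 × 3/16 = 219.1875
  ebony-bodied normal-winged: 1169 × 3/16 = 219.1875
  ebony-bodied vestigial-winged: 1169 × 1/16 = 73.0625
χ² = Σ (O − E)² / E
  gray-bodied normal-winged: (644 − 657.5625)² / 657.5625 = 0.2797
  gray-bodied vestigial-winged: (162 − 219.1875)² / 219.1875 = 14.9206
  ebony-bodied normal-winged: (290 − 219.1875)² / 219.1875 = 22.8773
  ebony-bodied vestigial-winged: (73 − 73.0625)² / 73.0625 = 0.0001
χ² = 0.2797 + 14.9206 + 22.8773 + 0.0001 = 38.0777 ≈ 38.078

38.078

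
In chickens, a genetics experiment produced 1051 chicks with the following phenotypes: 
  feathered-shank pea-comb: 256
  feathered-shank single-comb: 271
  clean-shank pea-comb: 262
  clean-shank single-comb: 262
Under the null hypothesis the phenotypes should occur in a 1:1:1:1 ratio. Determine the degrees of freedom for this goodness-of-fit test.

A goodness-of-fit test with 4 phenotype classes has df = 4 − 1 = 3.

3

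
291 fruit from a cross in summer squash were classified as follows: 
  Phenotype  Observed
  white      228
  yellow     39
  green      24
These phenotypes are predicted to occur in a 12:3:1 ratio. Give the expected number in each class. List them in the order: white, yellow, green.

218.25, 54.5625, 18.1875

Under the 12:3:1 hypothesis (Σ ratio = 16, N = 291):
  white: 291 × 12/16 = 218.25
  yellow: 291 × 3/16 = 54.5625
  green: 291 × 1/16 = 18.1875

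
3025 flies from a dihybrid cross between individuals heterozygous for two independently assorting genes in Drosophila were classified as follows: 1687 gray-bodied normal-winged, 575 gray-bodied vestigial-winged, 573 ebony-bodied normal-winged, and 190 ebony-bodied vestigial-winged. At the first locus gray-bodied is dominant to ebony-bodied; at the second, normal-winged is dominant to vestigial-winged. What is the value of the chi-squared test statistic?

A dihybrid F₂ with independent assortment and complete dominance at both loci gives a 9:3:3:1 phenotypic ratio.
Under the 9:3:3:1 hypothesis (Σ ratio = 16, N = 3025):
  gray-bodied normal-winged: 3025 × 9/16 = 1701.5625
  gray-bodied vestigial-winged: 3025 × 3/16 = 567.1875
  ebony-bodied normal-winged: 3025 × 3/16 = 567.1875
  ebony-bodied vestigial-winged: 3025 × 1/16 = 189.0625
χ² = Σ (O − E)² / E
  gray-bodied normal-winged: (1687 − 1701.5625)² / 1701.5625 = 0.1246
  gray-bodied vestigial-winged: (575 − 567.1875)² / 567.1875 = 0.1076
  ebony-bodied normal-winged: (573 − 567.1875)² / 567.1875 = 0.0596
  ebony-bodied vestigial-winged: (190 − 189.0625)² / 189.0625 = 0.0046
χ² = 0.1246 + 0.1076 + 0.0596 + 0.0046 = 0.2964 ≈ 0.296

0.296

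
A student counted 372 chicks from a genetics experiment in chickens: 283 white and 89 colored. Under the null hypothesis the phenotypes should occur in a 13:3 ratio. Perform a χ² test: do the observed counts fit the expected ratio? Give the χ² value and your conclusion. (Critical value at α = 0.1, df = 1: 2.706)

Expected counts for N = 372 under a 13:3 ratio (total parts = 16):
  white: 372 × 13/16 = 302.25
  colored: 372 × 3/16 = 69.75
χ² = Σ (O − E)² / E
  white: (283 − 302.25)² / 302.25 = 1.2260
  colored: (89 − 69.75)² / 69.75 = 5.3127
χ² = 1.2260 + 5.3127 = 6.5387 ≈ 6.539
Degrees of freedom = 2 − 1 = 1; critical value at α = 0.1 is 2.706.
Since 6.539 > 2.706, we reject the null hypothesis — the data do not fit the 13:3 ratio.

6.539; not consistent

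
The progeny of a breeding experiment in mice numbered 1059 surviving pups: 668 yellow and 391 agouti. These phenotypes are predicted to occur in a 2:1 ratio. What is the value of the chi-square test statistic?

Total ratio parts = 3. Expected numbers out of 1059:
  yellow: 1059 × 2/3 = 706
  agouti: 1059 × 1/3 = 353
χ² = Σ (O − E)² / E
  yellow: (668 − 706)² / 706 = 2.0453
  agouti: (391 − 353)² / 353 = 4.0907
χ² = 2.0453 + 4.0907 = 6.136

6.136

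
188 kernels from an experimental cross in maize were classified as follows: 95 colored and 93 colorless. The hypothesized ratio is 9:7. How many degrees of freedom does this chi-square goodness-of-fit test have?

1

A goodness-of-fit test with 2 phenotype classes has df = 2 − 1 = 1.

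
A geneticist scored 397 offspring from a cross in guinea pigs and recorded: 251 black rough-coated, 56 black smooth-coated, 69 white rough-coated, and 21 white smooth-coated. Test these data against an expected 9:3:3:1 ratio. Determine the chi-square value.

The 9:3:3:1 ratio has 16 parts, so with N = 397 the expected counts are:
  black rough-coated: 397 × 9/16 = 223.3125
  black smooth-coated: 397 × 3/16 = 74.4375
  white rough-coated: 397 × 3/16 = 74.4375
  white smooth-coated: 397 × 1/16 = 24.8125
χ² = Σ (O − E)² / E
  black rough-coated: (251 − 223.3125)² / 223.3125 = 3.4328
  black smooth-coated: (56 − 74.4375)² / 74.4375 = 4.5668
  white rough-coated: (69 − 74.4375)² / 74.4375 = 0.3972
  white smooth-coated: (21 − 24.8125)² / 24.8125 = 0.5858
χ² = 3.4328 + 4.5668 + 0.3972 + 0.5858 = 8.9826 ≈ 8.983

8.983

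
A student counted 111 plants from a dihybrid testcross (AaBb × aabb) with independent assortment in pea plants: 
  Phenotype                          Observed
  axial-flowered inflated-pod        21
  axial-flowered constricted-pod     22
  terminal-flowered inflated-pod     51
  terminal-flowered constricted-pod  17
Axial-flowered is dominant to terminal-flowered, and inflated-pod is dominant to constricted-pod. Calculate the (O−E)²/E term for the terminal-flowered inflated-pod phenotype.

A dihybrid testcross with independent assortment gives a 1:1:1:1 ratio.
Expected counts for N = 111 under a 1:1:1:1 ratio (total parts = 4):
  axial-flowered inflated-pod: 111 × 1/4 = 27.75
  axial-flowered constricted-pod: 111 × 1/4 = 27.75
  terminal-flowered inflated-pod: 111 × 1/4 = 27.75
  terminal-flowered constricted-pod: 111 × 1/4 = 27.75
Contribution of terminal-flowered inflated-pod: (51 − 27.75)² / 27.75 = 19.4797

19.480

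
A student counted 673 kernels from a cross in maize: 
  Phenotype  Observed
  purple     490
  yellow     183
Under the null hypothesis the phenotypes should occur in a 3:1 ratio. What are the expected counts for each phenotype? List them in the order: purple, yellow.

The 3:1 ratio has 4 parts, so with N = 673 the expected counts are:
  purple: 673 × 3/4 = 504.75
  yellow: 673 × 1/4 = 168.25

504.75, 168.25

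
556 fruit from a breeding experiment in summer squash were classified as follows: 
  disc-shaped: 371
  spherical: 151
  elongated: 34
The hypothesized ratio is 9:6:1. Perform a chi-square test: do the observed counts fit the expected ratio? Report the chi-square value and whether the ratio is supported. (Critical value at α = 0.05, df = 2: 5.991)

Expected counts for N = 556 under a 9:6:1 ratio (total parts = 16):
  disc-shaped: 556 × 9/16 = 312.75
  spherical: 556 × 6/16 = 208.5
  elongated: 556 × 1/16 = 34.75
χ² = Σ (O − E)² / E
  disc-shaped: (371 − 312.75)² / 312.75 = 10.8491
  spherical: (151 − 208.5)² / 208.5 = 15.8573
  elongated: (34 − 34.75)² / 34.75 = 0.0162
χ² = 10.8491 + 15.8573 + 0.0162 = 26.7226 ≈ 26.723
Degrees of freedom = 3 − 1 = 2; critical value at α = 0.05 is 5.991.
Since 26.723 > 5.991, we reject the null hypothesis — the data do not fit the 9:6:1 ratio.

26.723; not consistent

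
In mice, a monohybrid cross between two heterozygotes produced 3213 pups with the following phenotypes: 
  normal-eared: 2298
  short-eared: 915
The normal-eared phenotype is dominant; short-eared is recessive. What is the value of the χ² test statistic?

For a monohybrid cross between heterozygotes with complete dominance, the expected phenotypic ratio is 3:1.
Under the 3:1 hypothesis (Σ ratio = 4, N = 3213):
  normal-eared: 3213 × 3/4 = 2409.75
  short-eared: 3213 × 1/4 = 803.25
χ² = Σ (O − E)² / E
  normal-eared: (2298 − 2409.75)² / 2409.75 = 5.1823
  short-eared: (915 − 803.25)² / 803.25 = 15.5469
χ² = 5.1823 + 15.5469 = 20.7292 ≈ 20.729

20.729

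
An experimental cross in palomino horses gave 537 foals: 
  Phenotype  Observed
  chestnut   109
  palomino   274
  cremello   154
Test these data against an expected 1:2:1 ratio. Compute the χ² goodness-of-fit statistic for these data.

Total ratio parts = 4. Expected numbers out of 537:
  chestnut: 537 × 1/4 = 134.25
  palomino: 537 × 2/4 = 268.5
  cremello: 537 × 1/4 = 134.25
χ² = Σ (O − E)² / E
  chestnut: (109 − 134.25)² / 134.25 = 4.7491
  palomino: (274 − 268.5)² / 268.5 = 0.1127
  cremello: (154 − 134.25)² / 134.25 = 2.9055
χ² = 4.7491 + 0.1127 + 2.9055 = 7.7673 ≈ 7.767

7.767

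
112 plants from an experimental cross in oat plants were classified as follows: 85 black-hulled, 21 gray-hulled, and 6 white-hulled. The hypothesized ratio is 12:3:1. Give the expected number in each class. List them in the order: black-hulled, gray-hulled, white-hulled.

The 12:3:1 ratio has 16 parts, so with N = 112 the expected counts are:
  black-hulled: 112 × 12/16 = 84
  gray-hulled: 112 × 3/16 = 21
  white-hulled: 112 × 1/16 = 7

84, 21, 7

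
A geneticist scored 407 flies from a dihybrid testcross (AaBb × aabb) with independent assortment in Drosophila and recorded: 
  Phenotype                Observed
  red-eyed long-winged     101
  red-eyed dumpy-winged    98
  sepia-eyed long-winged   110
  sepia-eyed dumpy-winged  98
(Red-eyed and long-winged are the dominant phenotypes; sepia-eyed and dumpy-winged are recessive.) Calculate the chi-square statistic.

0.951

A dihybrid testcross with independent assortment gives a 1:1:1:1 ratio.
Expected counts for N = 407 under a 1:1:1:1 ratio (total parts = 4):
  red-eyed long-winged: 407 × 1/4 = 101.75
  red-eyed dumpy-winged: 407 × 1/4 = 101.75
  sepia-eyed long-winged: 407 × 1/4 = 101.75
  sepia-eyed dumpy-winged: 407 × 1/4 = 101.75
χ² = Σ (O − E)² / E
  red-eyed long-winged: (101 − 101.75)² / 101.75 = 0.0055
  red-eyed dumpy-winged: (98 − 101.75)² / 101.75 = 0.1382
  sepia-eyed long-winged: (110 − 101.75)² / 101.75 = 0.6689
  sepia-eyed dumpy-winged: (98 − 101.75)² / 101.75 = 0.1382
χ² = 0.0055 + 0.1382 + 0.6689 + 0.1382 = 0.9508 ≈ 0.951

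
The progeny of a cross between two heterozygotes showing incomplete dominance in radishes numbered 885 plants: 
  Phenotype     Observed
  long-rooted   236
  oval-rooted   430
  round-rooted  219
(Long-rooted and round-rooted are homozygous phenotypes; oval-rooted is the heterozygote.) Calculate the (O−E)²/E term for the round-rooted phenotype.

With incomplete dominance, a heterozygote × heterozygote cross gives a 1:2:1 phenotypic ratio.
The 1:2:1 ratio has 4 parts, so with N = 885 the expected counts are:
  long-rooted: 885 × 1/4 = 221.25
  oval-rooted: 885 × 2/4 = 442.5
  round-rooted: 885 × 1/4 = 221.25
Contribution of round-rooted: (219 − 221.25)² / 221.25 = 0.0229

0.023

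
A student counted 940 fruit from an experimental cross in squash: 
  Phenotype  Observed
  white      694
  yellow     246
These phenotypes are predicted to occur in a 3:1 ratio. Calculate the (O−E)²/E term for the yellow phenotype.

0.515

Expected counts for N = 940 under a 3:1 ratio (total parts = 4):
  white: 940 × 3/4 = 705
  yellow: 940 × 1/4 = 235
Contribution of yellow: (246 − 235)² / 235 = 0.5149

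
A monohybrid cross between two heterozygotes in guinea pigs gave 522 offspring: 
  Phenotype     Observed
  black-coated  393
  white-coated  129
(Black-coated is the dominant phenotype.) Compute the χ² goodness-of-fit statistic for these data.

For a monohybrid cross between heterozygotes with complete dominance, the expected phenotypic ratio is 3:1.
The 3:1 ratio has 4 parts, so with N = 522 the expected counts are:
  black-coated: 522 × 3/4 = 391.5
  white-coated: 522 × 1/4 = 130.5
χ² = Σ (O − E)² / E
  black-coated: (393 − 391.5)² / 391.5 = 0.0057
  white-coated: (129 − 130.5)² / 130.5 = 0.0172
χ² = 0.0057 + 0.0172 = 0.0229 ≈ 0.023

0.023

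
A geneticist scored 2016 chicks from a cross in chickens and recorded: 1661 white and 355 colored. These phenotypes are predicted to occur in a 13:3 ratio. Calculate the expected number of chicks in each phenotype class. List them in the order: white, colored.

The 13:3 ratio has 16 parts, so with N = 2016 the expected counts are:
  white: 2016 × 13/16 = 1638
  colored: 2016 × 3/16 = 378

1638, 378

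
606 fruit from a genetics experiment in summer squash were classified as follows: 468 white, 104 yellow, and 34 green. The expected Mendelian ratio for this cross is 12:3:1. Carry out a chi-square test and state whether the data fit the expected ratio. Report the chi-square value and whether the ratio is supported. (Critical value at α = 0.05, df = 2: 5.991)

1.613; consistent

The 12:3:1 ratio has 16 parts, so with N = 606 the expected counts are:
  white: 606 × 12/16 = 454.5
  yellow: 606 × 3/16 = 113.625
  green: 606 × 1/16 = 37.875
χ² = Σ (O − E)² / E
  white: (468 − 454.5)² / 454.5 = 0.4010
  yellow: (104 − 113.625)² / 113.625 = 0.8153
  green: (34 − 37.875)² / 37.875 = 0.3965
χ² = 0.4010 + 0.8153 + 0.3965 = 1.6128 ≈ 1.613
Degrees of freedom = 3 − 1 = 2; critical value at α = 0.05 is 5.991.
Since 1.613 < 5.991, we fail to reject the null hypothesis — the data are consistent with the 12:3:1 ratio.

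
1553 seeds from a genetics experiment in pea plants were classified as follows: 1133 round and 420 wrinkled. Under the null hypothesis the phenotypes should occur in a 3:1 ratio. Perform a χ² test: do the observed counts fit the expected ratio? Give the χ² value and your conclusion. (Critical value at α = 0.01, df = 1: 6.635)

3.462; consistent

Expected counts for N = 1553 under a 3:1 ratio (total parts = 4):
  round: 1553 × 3/4 = 1164.75
  wrinkled: 1553 × 1/4 = 388.25
χ² = Σ (O − E)² / E
  round: (1133 − 1164.75)² / 1164.75 = 0.8655
  wrinkled: (420 − 388.25)² / 388.25 = 2.5964
χ² = 0.8655 + 2.5964 = 3.4619 ≈ 3.462
Degrees of freedom = 2 − 1 = 1; critical value at α = 0.01 is 6.635.
Since 3.462 < 6.635, we fail to reject the null hypothesis — the data are consistent with the 3:1 ratio.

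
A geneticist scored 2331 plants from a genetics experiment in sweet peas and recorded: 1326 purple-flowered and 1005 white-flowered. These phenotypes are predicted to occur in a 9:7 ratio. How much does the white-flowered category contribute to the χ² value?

Under the 9:7 hypothesis (Σ ratio = 16, N = 2331):
  purple-flowered: 2331 × 9/16 = 1311.1875
  white-flowered: 2331 × 7/16 = 1019.8125
Contribution of white-flowered: (1005 − 1019.8125)² / 1019.8125 = 0.2151

0.215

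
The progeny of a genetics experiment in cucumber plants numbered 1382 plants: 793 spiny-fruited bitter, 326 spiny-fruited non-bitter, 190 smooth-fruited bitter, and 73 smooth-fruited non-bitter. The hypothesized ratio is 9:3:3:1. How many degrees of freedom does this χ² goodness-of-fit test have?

3

A goodness-of-fit test with 4 phenotype classes has df = 4 − 1 = 3.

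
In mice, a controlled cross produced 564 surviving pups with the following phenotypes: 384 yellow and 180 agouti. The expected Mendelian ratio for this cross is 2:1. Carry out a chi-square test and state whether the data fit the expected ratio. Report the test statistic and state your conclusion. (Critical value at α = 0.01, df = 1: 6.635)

0.511; consistent

Total ratio parts = 3. Expected numbers out of 564:
  yellow: 564 × 2/3 = 376
  agouti: 564 × 1/3 = 188
χ² = Σ (O − E)² / E
  yellow: (384 − 376)² / 376 = 0.1702
  agouti: (180 − 188)² / 188 = 0.3404
χ² = 0.1702 + 0.3404 = 0.5106 ≈ 0.511
Degrees of freedom = 2 − 1 = 1; critical value at α = 0.01 is 6.635.
Since 0.511 < 6.635, we fail to reject the null hypothesis — the data are consistent with the 2:1 ratio.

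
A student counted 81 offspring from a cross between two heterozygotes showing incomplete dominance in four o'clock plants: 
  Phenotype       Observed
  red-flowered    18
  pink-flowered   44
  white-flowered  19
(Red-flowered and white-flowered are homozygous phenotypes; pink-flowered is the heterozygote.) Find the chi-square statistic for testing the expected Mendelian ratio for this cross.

0.630

With incomplete dominance, a heterozygote × heterozygote cross gives a 1:2:1 phenotypic ratio.
Total ratio parts = 4. Expected numbers out of 81:
  red-flowered: 81 × 1/4 = 20.25
  pink-flowered: 81 × 2/4 = 40.5
  white-flowered: 81 × 1/4 = 20.25
χ² = Σ (O − E)² / E
  red-flowered: (18 − 20.25)² / 20.25 = 0.2500
  pink-flowered: (44 − 40.5)² / 40.5 = 0.3025
  white-flowered: (19 − 20.25)² / 20.25 = 0.0772
χ² = 0.2500 + 0.3025 + 0.0772 = 0.6297 ≈ 0.630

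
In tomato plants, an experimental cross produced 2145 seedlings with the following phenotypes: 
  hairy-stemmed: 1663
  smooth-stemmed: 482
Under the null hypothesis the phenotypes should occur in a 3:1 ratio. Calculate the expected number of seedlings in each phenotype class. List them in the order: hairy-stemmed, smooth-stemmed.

1608.75, 536.25

The 3:1 ratio has 4 parts, so with N = 2145 the expected counts are:
  hairy-stemmed: 2145 × 3/4 = 1608.75
  smooth-stemmed: 2145 × 1/4 = 536.25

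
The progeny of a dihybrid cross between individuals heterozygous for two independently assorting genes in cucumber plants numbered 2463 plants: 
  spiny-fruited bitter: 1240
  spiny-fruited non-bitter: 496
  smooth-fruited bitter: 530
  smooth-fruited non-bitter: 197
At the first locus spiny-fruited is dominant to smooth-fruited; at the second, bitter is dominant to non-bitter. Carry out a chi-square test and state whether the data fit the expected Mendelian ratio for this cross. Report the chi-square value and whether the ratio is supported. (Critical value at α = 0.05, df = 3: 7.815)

39.913; not consistent

A dihybrid F₂ with independent assortment and complete dominance at both loci gives a 9:3:3:1 phenotypic ratio.
Expected counts for N = 2463 under a 9:3:3:1 ratio (total parts = 16):
  spiny-fruited bitter: 2463 × 9/16 = 1385.4375
  spiny-fruited non-bitter: 2463 × 3/16 = 461.8125
  smooth-fruited bitter: 2463 × 3/16 = 461.8125
  smooth-fruited non-bitter: 2463 × 1/16 = 153.9375
χ² = Σ (O − E)² / E
  spiny-fruited bitter: (1240 − 1385.4375)² / 1385.4375 = 15.2674
  spiny-fruited non-bitter: (496 − 461.8125)² / 461.8125 = 2.5309
  smooth-fruited bitter: (530 − 461.8125)² / 461.8125 = 10.0680
  smooth-fruited non-bitter: (197 − 153.9375)² / 153.9375 = 12.0463
χ² = 15.2674 + 2.5309 + 10.0680 + 12.0463 = 39.9126 ≈ 39.913
Degrees of freedom = 4 − 1 = 3; critical value at α = 0.05 is 7.815.
Since 39.913 > 7.815, we reject the null hypothesis — the data do not fit the 9:3:3:1 ratio.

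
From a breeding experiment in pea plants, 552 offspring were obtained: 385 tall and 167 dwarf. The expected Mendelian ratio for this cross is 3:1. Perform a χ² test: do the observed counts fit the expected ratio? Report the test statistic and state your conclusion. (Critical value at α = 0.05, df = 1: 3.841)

8.126; not consistent

Under the 3:1 hypothesis (Σ ratio = 4, N = 552):
  tall: 552 × 3/4 = 414
  dwarf: 552 × 1/4 = 138
χ² = Σ (O − E)² / E
  tall: (385 − 414)² / 414 = 2.0314
  dwarf: (167 − 138)² / 138 = 6.0942
χ² = 2.0314 + 6.0942 = 8.1256 ≈ 8.126
Degrees of freedom = 2 − 1 = 1; critical value at α = 0.05 is 3.841.
Since 8.126 > 3.841, we reject the null hypothesis — the data do not fit the 3:1 ratio.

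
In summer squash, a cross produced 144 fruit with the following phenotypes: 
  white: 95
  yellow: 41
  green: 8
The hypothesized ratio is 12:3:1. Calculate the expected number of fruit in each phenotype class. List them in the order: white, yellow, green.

Total ratio parts = 16. Expected numbers out of 144:
  white: 144 × 12/16 = 108
  yellow: 144 × 3/16 = 27
  green: 144 × 1/16 = 9

108, 27, 9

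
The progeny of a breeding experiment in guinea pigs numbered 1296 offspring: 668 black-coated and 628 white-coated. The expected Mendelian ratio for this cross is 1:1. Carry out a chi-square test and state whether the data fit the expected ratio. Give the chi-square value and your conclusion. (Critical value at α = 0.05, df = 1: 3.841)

1.235; consistent

Expected counts for N = 1296 under a 1:1 ratio (total parts = 2):
  black-coated: 1296 × 1/2 = 648
  white-coated: 1296 × 1/2 = 648
χ² = Σ (O − E)² / E
  black-coated: (668 − 648)² / 648 = 0.6173
  white-coated: (628 − 648)² / 648 = 0.6173
χ² = 0.6173 + 0.6173 = 1.2346 ≈ 1.235
Degrees of freedom = 2 − 1 = 1; critical value at α = 0.05 is 3.841.
Since 1.235 < 3.841, we fail to reject the null hypothesis — the data are consistent with the 1:1 ratio.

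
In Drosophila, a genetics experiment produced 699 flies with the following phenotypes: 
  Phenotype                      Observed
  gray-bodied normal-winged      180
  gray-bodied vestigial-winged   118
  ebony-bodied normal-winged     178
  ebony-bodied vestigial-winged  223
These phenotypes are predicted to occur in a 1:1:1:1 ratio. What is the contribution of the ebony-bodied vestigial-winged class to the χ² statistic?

13.322

Total ratio parts = 4. Expected numbers out of 699:
  gray-bodied normal-winged: 699 × 1/4 = 174.75
  gray-bodied vestigial-winged: 699 × 1/4 = 174.75
  ebony-bodied normal-winged: 699 × 1/4 = 174.75
  ebony-bodied vestigial-winged: 699 × 1/4 = 174.75
Contribution of ebony-bodied vestigial-winged: (223 − 174.75)² / 174.75 = 13.3222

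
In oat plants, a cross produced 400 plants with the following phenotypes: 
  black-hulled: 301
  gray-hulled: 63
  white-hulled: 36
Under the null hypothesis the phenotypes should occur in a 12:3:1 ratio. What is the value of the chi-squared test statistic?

Expected counts for N = 400 under a 12:3:1 ratio (total parts = 16):
  black-hulled: 400 × 12/16 = 300
  gray-hulled: 400 × 3/16 = 75
  white-hulled: 400 × 1/16 = 25
χ² = Σ (O − E)² / E
  black-hulled: (301 − 300)² / 300 = 0.0033
  gray-hulled: (63 − 75)² / 75 = 1.9200
  white-hulled: (36 − 25)² / 25 = 4.8400
χ² = 0.0033 + 1.9200 + 4.8400 = 6.7633 ≈ 6.763

6.763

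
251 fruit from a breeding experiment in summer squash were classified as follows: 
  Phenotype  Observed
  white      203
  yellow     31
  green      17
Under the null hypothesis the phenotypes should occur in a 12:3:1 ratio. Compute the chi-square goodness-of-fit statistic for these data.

6.748

The 12:3:1 ratio has 16 parts, so with N = 251 the expected counts are:
  white: 251 × 12/16 = 188.25
  yellow: 251 × 3/16 = 47.0625
  green: 251 × 1/16 = 15.6875
χ² = Σ (O − E)² / E
  white: (203 − 188.25)² / 188.25 = 1.1557
  yellow: (31 − 47.0625)² / 47.0625 = 5.4822
  green: (17 − 15.6875)² / 15.6875 = 0.1098
χ² = 1.1557 + 5.4822 + 0.1098 = 6.7477 ≈ 6.748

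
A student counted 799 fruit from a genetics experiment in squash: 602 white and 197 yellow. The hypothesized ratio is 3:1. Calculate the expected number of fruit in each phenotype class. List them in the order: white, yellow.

599.25, 199.75

Total ratio parts = 4. Expected numbers out of 799:
  white: 799 × 3/4 = 599.25
  yellow: 799 × 1/4 = 199.75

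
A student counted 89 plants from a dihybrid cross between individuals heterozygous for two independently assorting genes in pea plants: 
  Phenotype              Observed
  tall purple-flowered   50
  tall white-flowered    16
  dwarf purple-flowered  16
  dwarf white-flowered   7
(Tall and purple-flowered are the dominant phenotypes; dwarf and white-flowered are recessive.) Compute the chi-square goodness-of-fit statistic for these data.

A dihybrid F₂ with independent assortment and complete dominance at both loci gives a 9:3:3:1 phenotypic ratio.
The 9:3:3:1 ratio has 16 parts, so with N = 89 the expected counts are:
  tall purple-flowered: 89 × 9/16 = 50.0625
  tall white-flowered: 89 × 3/16 = 16.6875
  dwarf purple-flowered: 89 × 3/16 = 16.6875
  dwarf white-flowered: 89 × 1/16 = 5.5625
χ² = Σ (O − E)² / E
  tall purple-flowered: (50 − 50.0625)² / 50.0625 = 0.0001
  tall white-flowered: (16 − 16.6875)² / 16.6875 = 0.0283
  dwarf purple-flowered: (16 − 16.6875)² / 16.6875 = 0.0283
  dwarf white-flowered: (7 − 5.5625)² / 5.5625 = 0.3715
χ² = 0.0001 + 0.0283 + 0.0283 + 0.3715 = 0.4282 ≈ 0.428

0.428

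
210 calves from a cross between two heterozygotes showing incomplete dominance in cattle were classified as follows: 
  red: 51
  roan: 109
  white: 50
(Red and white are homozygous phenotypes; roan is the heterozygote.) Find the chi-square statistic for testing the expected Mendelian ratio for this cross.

With incomplete dominance, a heterozygote × heterozygote cross gives a 1:2:1 phenotypic ratio.
Under the 1:2:1 hypothesis (Σ ratio = 4, N = 210):
  red: 210 × 1/4 = 52.5
  roan: 210 × 2/4 = 105
  white: 210 × 1/4 = 52.5
χ² = Σ (O − E)² / E
  red: (51 − 52.5)² / 52.5 = 0.0429
  roan: (109 − 105)² / 105 = 0.1524
  white: (50 − 52.5)² / 52.5 = 0.1190
χ² = 0.0429 + 0.1524 + 0.1190 = 0.3143 ≈ 0.314

0.314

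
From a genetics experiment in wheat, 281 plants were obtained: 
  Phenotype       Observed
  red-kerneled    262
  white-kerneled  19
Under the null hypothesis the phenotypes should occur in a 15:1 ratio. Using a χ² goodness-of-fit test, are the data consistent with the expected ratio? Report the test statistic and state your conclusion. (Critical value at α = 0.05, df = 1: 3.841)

0.126; consistent

The 15:1 ratio has 16 parts, so with N = 281 the expected counts are:
  red-kerneled: 281 × 15/16 = 263.4375
  white-kerneled: 281 × 1/16 = 17.5625
χ² = Σ (O − E)² / E
  red-kerneled: (262 − 263.4375)² / 263.4375 = 0.0078
  white-kerneled: (19 − 17.5625)² / 17.5625 = 0.1177
χ² = 0.0078 + 0.1177 = 0.1255 ≈ 0.126
Degrees of freedom = 2 − 1 = 1; critical value at α = 0.05 is 3.841.
Since 0.126 < 3.841, we fail to reject the null hypothesis — the data are consistent with the 15:1 ratio.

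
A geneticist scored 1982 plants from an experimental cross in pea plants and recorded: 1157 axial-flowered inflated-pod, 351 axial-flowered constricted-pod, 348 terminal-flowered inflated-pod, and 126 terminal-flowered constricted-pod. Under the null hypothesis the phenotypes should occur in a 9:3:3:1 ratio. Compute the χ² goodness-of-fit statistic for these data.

Under the 9:3:3:1 hypothesis (Σ ratio = 16, N = 1982):
  axial-flowered inflated-pod: 1982 × 9/16 = 1114.875
  axial-flowered constricted-pod: 1982 × 3/16 = 371.625
  terminal-flowered inflated-pod: 1982 × 3/16 = 371.625
  terminal-flowered constricted-pod: 1982 × 1/16 = 123.875
χ² = Σ (O − E)² / E
  axial-flowered inflated-pod: (1157 − 1114.875)² / 1114.875 = 1.5917
  axial-flowered constricted-pod: (351 − 371.625)² / 371.625 = 1.1447
  terminal-flowered inflated-pod: (348 − 371.625)² / 371.625 = 1.5019
  terminal-flowered constricted-pod: (126 − 123.875)² / 123.875 = 0.0365
χ² = 1.5917 + 1.1447 + 1.5019 + 0.0365 = 4.2748 ≈ 4.275

4.275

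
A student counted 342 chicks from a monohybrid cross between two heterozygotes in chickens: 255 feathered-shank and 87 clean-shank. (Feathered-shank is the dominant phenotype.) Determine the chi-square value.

0.035

For a monohybrid cross between heterozygotes with complete dominance, the expected phenotypic ratio is 3:1.
Total ratio parts = 4. Expected numbers out of 342:
  feathered-shank: 342 × 3/4 = 256.5
  clean-shank: 342 × 1/4 = 85.5
χ² = Σ (O − E)² / E
  feathered-shank: (255 − 256.5)² / 256.5 = 0.0088
  clean-shank: (87 − 85.5)² / 85.5 = 0.0263
χ² = 0.0088 + 0.0263 = 0.0351 ≈ 0.035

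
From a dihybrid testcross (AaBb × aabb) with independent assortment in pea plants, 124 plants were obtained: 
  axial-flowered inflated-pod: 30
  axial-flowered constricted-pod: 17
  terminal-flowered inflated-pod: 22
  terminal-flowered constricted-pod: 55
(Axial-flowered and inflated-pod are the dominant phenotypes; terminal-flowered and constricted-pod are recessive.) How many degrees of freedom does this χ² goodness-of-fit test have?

A dihybrid testcross with independent assortment gives a 1:1:1:1 ratio.
A goodness-of-fit test with 4 phenotype classes has df = 4 − 1 = 3.

3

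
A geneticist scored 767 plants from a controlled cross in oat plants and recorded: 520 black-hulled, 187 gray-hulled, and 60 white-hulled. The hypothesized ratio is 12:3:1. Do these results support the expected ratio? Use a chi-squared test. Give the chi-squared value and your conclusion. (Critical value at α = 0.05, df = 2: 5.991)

Under the 12:3:1 hypothesis (Σ ratio = 16, N = 767):
  black-hulled: 767 × 12/16 = 575.25
  gray-hulled: 767 × 3/16 = 143.8125
  white-hulled: 767 × 1/16 = 47.9375
χ² = Σ (O − E)² / E
  black-hulled: (520 − 575.25)² / 575.25 = 5.3065
  gray-hulled: (187 − 143.8125)² / 143.8125 = 12.9694
  white-hulled: (60 − 47.9375)² / 47.9375 = 3.0353
χ² = 5.3065 + 12.9694 + 3.0353 = 21.3112 ≈ 21.311
Degrees of freedom = 3 − 1 = 2; critical value at α = 0.05 is 5.991.
Since 21.311 > 5.991, we reject the null hypothesis — the data do not fit the 12:3:1 ratio.

21.311; not consistent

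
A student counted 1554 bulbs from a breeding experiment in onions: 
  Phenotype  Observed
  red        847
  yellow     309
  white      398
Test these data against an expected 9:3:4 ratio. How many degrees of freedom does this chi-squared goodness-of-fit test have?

A goodness-of-fit test with 3 phenotype classes has df = 3 − 1 = 2.

2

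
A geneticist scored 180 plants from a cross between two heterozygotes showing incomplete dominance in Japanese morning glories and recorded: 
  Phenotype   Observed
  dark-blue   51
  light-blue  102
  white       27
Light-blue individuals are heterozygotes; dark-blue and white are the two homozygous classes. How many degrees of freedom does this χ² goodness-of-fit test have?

With incomplete dominance, a heterozygote × heterozygote cross gives a 1:2:1 phenotypic ratio.
A goodness-of-fit test with 3 phenotype classes has df = 3 − 1 = 2.

2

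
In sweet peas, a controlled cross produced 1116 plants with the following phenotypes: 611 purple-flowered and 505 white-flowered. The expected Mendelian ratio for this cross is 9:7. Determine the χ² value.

Under the 9:7 hypothesis (Σ ratio = 16, N = 1116):
  purple-flowered: 1116 × 9/16 = 627.75
  white-flowered: 1116 × 7/16 = 488.25
χ² = Σ (O − E)² / E
  purple-flowered: (611 − 627.75)² / 627.75 = 0.4469
  white-flowered: (505 − 488.25)² / 488.25 = 0.5746
χ² = 0.4469 + 0.5746 = 1.0215 ≈ 1.022

1.022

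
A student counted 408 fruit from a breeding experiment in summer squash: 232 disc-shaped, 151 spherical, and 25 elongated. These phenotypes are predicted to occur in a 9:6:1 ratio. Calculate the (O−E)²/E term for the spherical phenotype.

The 9:6:1 ratio has 16 parts, so with N = 408 the expected counts are:
  disc-shaped: 408 × 9/16 = 229.5
  spherical: 408 × 6/16 = 153
  elongated: 408 × 1/16 = 25.5
Contribution of spherical: (151 − 153)² / 153 = 0.0261

0.026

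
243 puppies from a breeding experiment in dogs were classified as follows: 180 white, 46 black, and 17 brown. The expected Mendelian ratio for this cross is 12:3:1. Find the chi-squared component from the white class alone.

Under the 12:3:1 hypothesis (Σ ratio = 16, N = 243):
  white: 243 × 12/16 = 182.25
  black: 243 × 3/16 = 45.5625
  brown: 243 × 1/16 = 15.1875
Contribution of white: (180 − 182.25)² / 182.25 = 0.0278

0.028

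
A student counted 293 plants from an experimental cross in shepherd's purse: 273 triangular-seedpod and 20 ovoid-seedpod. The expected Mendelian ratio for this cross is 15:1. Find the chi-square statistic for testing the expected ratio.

0.166

Total ratio parts = 16. Expected numbers out of 293:
  triangular-seedpod: 293 × 15/16 = 274.6875
  ovoid-seedpod: 293 × 1/16 = 18.3125
χ² = Σ (O − E)² / E
  triangular-seedpod: (273 − 274.6875)² / 274.6875 = 0.0104
  ovoid-seedpod: (20 − 18.3125)² / 18.3125 = 0.1555
χ² = 0.0104 + 0.1555 = 0.1659 ≈ 0.166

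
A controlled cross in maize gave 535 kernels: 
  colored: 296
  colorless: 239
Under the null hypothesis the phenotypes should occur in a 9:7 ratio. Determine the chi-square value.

Under the 9:7 hypothesis (Σ ratio = 16, N = 535):
  colored: 535 × 9/16 = 300.9375
  colorless: 535 × 7/16 = 234.0625
χ² = Σ (O − E)² / E
  colored: (296 − 300.9375)² / 300.9375 = 0.0810
  colorless: (239 − 234.0625)² / 234.0625 = 0.1042
χ² = 0.0810 + 0.1042 = 0.1852 ≈ 0.185

0.185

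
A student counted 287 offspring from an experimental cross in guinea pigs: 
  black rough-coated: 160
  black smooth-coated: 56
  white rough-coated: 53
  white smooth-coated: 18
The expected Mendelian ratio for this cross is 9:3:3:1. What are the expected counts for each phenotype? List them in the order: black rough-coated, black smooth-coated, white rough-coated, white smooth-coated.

Expected counts for N = 287 under a 9:3:3:1 ratio (total parts = 16):
  black rough-coated: 287 × 9/16 = 161.4375
  black smooth-coated: 287 × 3/16 = 53.8125
  white rough-coated: 287 × 3/16 = 53.8125
  white smooth-coated: 287 × 1/16 = 17.9375

161.4375, 53.8125, 53.8125, 17.9375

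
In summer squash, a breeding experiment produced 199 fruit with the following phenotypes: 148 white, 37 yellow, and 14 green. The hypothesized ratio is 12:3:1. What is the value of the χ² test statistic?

Under the 12:3:1 hypothesis (Σ ratio = 16, N = 199):
  white: 199 × 12/16 = 149.25
  yellow: 199 × 3/16 = 37.3125
  green: 199 × 1/16 = 12.4375
χ² = Σ (O − E)² / E
  white: (148 − 149.25)² / 149.25 = 0.0105
  yellow: (37 − 37.3125)² / 37.3125 = 0.0026
  green: (14 − 12.4375)² / 12.4375 = 0.1963
χ² = 0.0105 + 0.0026 + 0.1963 = 0.2094 ≈ 0.209

0.209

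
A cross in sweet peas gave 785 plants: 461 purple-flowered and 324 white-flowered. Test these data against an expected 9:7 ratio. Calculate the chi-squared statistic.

1.956

The 9:7 ratio has 16 parts, so with N = 785 the expected counts are:
  purple-flowered: 785 × 9/16 = 441.5625
  white-flowered: 785 × 7/16 = 343.4375
χ² = Σ (O − E)² / E
  purple-flowered: (461 − 441.5625)² / 441.5625 = 0.8556
  white-flowered: (324 − 343.4375)² / 343.4375 = 1.1001
χ² = 0.8556 + 1.1001 = 1.9557 ≈ 1.956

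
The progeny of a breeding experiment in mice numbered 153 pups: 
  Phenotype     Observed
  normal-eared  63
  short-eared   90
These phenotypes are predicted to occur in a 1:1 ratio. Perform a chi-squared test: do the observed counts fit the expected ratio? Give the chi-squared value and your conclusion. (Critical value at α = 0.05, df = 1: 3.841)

4.765; not consistent

Total ratio parts = 2. Expected numbers out of 153:
  normal-eared: 153 × 1/2 = 76.5
  short-eared: 153 × 1/2 = 76.5
χ² = Σ (O − E)² / E
  normal-eared: (63 − 76.5)² / 76.5 = 2.3824
  short-eared: (90 − 76.5)² / 76.5 = 2.3824
χ² = 2.3824 + 2.3824 = 4.7648 ≈ 4.765
Degrees of freedom = 2 − 1 = 1; critical value at α = 0.05 is 3.841.
Since 4.765 > 3.841, we reject the null hypothesis — the data do not fit the 1:1 ratio.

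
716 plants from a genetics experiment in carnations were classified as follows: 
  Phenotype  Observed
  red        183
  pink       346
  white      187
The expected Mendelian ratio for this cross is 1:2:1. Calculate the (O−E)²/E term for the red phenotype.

0.089

The 1:2:1 ratio has 4 parts, so with N = 716 the expected counts are:
  red: 716 × 1/4 = 179
  pink: 716 × 2/4 = 358
  white: 716 × 1/4 = 179
Contribution of red: (183 − 179)² / 179 = 0.0894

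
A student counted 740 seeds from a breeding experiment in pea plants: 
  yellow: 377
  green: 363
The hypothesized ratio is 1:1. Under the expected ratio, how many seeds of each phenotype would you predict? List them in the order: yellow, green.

370, 370

Under the 1:1 hypothesis (Σ ratio = 2, N = 740):
  yellow: 740 × 1/2 = 370
  green: 740 × 1/2 = 370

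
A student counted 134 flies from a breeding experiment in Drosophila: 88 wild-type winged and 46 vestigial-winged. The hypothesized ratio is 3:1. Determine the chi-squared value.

Expected counts for N = 134 under a 3:1 ratio (total parts = 4):
  wild-type winged: 134 × 3/4 = 100.5
  vestigial-winged: 134 × 1/4 = 33.5
χ² = Σ (O − E)² / E
  wild-type winged: (88 − 100.5)² / 100.5 = 1.5547
  vestigial-winged: (46 − 33.5)² / 33.5 = 4.6642
χ² = 1.5547 + 4.6642 = 6.2189 ≈ 6.219

6.219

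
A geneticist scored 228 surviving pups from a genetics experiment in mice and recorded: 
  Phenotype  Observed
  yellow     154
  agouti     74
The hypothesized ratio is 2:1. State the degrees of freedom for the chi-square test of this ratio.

A goodness-of-fit test with 2 phenotype classes has df = 2 − 1 = 1.

1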